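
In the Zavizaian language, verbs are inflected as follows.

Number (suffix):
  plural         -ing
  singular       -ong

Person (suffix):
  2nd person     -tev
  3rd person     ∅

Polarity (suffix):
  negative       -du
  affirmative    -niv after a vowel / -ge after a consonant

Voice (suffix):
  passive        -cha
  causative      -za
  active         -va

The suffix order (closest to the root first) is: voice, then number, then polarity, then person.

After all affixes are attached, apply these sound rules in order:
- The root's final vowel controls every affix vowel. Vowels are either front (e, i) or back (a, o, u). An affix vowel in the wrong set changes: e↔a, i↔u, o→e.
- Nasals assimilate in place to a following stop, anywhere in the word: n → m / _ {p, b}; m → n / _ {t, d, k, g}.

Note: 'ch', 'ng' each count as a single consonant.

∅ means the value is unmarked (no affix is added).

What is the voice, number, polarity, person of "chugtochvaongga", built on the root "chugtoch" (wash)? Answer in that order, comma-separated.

active, singular, affirmative, 3rd person

Segment: chugtoch-va-ong-ge.
voice: -va → active.
number: -ong → singular.
polarity: -niv/ge → affirmative.
person: ∅ → 3rd person.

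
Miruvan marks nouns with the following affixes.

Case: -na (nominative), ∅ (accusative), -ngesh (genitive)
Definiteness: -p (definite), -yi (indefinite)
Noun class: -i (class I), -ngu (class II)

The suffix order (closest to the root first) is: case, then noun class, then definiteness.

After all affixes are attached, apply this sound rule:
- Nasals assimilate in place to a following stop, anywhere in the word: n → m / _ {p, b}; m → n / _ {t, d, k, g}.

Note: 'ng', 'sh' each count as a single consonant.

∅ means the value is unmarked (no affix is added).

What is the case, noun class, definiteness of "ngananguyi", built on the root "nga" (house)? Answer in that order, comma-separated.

Segment: nga-na-ngu-yi.
case: -na → nominative.
noun class: -ngu → class II.
definiteness: -yi → indefinite.

nominative, class II, indefinite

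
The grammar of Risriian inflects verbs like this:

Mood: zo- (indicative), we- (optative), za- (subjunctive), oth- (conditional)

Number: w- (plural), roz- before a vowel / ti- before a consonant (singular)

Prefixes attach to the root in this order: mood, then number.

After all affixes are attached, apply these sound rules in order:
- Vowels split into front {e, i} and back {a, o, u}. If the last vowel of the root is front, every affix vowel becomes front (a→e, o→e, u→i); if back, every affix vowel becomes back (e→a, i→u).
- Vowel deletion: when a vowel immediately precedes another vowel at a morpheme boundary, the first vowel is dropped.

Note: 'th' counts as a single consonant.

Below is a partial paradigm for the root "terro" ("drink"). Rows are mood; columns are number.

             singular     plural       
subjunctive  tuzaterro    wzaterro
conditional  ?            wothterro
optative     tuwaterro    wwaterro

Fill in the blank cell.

Attach mood conditional oth- → othterro.
Attach number singular roz- (before vowel 'o') → rozothterro.
Vowel harmony: no change.
Vowel deletion: no change.

rozothterro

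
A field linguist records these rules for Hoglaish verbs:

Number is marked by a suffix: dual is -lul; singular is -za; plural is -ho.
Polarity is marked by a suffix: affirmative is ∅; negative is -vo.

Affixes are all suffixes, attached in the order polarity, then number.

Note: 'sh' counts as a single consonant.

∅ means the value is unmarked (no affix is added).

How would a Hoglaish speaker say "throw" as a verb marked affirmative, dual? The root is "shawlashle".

shawlashlelul

polarity = affirmative: zero marking, form stays shawlashle.
Attach number dual -lul → shawlashlelul.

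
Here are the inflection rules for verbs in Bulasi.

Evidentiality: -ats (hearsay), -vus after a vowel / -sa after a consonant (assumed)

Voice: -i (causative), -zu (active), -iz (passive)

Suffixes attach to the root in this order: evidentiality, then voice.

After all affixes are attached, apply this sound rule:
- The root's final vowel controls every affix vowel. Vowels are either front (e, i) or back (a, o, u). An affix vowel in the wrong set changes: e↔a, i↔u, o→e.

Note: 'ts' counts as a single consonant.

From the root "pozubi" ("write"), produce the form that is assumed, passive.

Attach evidentiality assumed -vus (after vowel 'i') → pozubivus.
Attach voice passive -iz → pozubivusiz.
Apply vowel harmony: pozubivusiz → pozubivisiz.

pozubivisiz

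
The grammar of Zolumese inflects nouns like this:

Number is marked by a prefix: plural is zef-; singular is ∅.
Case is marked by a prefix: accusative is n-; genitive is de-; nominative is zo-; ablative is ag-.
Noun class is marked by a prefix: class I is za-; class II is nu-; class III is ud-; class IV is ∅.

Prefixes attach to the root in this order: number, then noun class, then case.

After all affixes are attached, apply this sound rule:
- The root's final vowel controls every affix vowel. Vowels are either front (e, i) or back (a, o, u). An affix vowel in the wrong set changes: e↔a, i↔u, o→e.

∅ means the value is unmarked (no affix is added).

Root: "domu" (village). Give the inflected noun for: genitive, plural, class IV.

dazafdomu

Attach number plural zef- → zefdomu.
noun class = class IV: zero marking, form stays zefdomu.
Attach case genitive de- → dezefdomu.
Apply vowel harmony: dezefdomu → dazafdomu.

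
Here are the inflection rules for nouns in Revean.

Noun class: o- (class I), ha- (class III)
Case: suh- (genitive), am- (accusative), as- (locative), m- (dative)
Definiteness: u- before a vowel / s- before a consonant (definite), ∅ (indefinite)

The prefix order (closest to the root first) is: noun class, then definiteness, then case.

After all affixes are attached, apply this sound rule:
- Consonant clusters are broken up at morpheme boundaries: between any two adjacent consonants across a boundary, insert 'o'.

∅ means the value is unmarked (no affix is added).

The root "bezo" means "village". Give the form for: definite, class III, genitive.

Attach noun class class III ha- → habezo.
Attach definiteness definite s- (before consonant 'h') → shabezo.
Attach case genitive suh- → suhshabezo.
Apply epenthesis: suhshabezo → suhosohabezo.

suhosohabezo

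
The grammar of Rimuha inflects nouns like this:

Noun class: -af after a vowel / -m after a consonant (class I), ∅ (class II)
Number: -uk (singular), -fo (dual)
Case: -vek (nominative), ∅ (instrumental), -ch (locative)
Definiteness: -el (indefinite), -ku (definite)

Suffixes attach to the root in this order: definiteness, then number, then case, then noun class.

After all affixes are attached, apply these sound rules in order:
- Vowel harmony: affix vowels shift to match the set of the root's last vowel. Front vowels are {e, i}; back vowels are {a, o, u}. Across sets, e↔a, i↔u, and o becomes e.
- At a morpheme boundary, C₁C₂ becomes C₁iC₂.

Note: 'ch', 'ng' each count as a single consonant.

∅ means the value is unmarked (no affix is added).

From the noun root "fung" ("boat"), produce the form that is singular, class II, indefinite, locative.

fungalukich

Attach definiteness indefinite -el → fungel.
Attach number singular -uk → fungeluk.
Attach case locative -ch → fungelukch.
noun class = class II: zero marking, form stays fungelukch.
Apply vowel harmony: fungelukch → fungalukch.
Apply epenthesis: fungalukch → fungalukich.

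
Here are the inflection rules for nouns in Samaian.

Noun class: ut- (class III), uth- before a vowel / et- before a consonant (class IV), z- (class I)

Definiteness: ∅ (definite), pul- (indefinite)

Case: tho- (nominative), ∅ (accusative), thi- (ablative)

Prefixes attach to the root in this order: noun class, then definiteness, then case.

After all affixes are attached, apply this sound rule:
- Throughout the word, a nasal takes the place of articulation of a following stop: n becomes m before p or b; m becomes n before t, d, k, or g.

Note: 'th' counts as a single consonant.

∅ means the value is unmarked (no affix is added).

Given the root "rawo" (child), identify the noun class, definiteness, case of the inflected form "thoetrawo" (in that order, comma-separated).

Segment: tho-et-rawo.
noun class: uth/et- → class IV.
definiteness: ∅ → definite.
case: tho- → nominative.

class IV, definite, nominative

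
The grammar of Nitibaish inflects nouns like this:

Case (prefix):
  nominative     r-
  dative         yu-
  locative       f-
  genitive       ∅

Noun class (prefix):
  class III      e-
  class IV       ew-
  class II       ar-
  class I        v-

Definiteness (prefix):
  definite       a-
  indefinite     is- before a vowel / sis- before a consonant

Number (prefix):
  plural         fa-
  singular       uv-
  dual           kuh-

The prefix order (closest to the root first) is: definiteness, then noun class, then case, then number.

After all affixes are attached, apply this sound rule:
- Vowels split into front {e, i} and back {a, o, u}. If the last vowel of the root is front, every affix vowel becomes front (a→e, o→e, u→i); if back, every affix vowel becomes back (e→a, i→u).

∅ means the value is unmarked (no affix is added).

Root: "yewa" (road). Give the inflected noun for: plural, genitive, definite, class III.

faaayewa

Attach definiteness definite a- → ayewa.
Attach noun class class III e- → eayewa.
case = genitive: zero marking, form stays eayewa.
Attach number plural fa- → faeayewa.
Apply vowel harmony: faeayewa → faaayewa.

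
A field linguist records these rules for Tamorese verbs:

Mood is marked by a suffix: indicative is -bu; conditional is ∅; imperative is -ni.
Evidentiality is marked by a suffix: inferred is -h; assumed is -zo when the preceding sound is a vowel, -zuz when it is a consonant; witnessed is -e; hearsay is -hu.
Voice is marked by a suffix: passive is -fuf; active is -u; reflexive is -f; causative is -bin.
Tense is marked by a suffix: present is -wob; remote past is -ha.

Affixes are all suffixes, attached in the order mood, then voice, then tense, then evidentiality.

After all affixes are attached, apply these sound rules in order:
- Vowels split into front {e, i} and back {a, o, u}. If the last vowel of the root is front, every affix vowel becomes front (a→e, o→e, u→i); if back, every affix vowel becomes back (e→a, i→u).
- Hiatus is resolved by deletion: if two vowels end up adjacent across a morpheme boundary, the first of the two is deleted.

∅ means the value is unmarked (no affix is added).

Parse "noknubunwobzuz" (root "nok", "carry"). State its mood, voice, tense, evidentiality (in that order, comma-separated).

imperative, causative, present, assumed

Segment: nok-ni-bin-wob-zuz.
mood: -ni → imperative.
voice: -bin → causative.
tense: -wob → present.
evidentiality: -zo/zuz → assumed.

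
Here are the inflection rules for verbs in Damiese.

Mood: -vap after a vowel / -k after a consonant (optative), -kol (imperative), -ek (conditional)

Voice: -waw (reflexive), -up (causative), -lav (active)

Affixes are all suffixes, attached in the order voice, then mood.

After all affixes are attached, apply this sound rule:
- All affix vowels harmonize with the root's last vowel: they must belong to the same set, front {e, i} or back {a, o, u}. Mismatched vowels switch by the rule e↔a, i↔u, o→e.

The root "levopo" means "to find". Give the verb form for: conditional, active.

levopolavak

Attach voice active -lav → levopolav.
Attach mood conditional -ek → levopolavek.
Apply vowel harmony: levopolavek → levopolavak.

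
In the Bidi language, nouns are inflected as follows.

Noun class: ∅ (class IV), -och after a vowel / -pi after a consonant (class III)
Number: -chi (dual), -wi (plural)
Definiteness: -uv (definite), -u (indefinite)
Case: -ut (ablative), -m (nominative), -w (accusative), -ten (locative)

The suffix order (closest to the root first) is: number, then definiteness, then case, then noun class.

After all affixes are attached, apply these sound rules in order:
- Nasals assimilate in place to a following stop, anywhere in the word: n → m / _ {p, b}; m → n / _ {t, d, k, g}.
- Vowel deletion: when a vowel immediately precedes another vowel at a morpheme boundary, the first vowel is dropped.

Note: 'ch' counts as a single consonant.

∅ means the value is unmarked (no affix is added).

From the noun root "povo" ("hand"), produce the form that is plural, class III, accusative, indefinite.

Attach number plural -wi → povowi.
Attach definiteness indefinite -u → povowiu.
Attach case accusative -w → povowiuw.
Attach noun class class III -pi (after consonant 'w') → povowiuwpi.
Nasal assimilation: no change.
Apply vowel deletion: povowiuwpi → povowuwpi.

povowuwpi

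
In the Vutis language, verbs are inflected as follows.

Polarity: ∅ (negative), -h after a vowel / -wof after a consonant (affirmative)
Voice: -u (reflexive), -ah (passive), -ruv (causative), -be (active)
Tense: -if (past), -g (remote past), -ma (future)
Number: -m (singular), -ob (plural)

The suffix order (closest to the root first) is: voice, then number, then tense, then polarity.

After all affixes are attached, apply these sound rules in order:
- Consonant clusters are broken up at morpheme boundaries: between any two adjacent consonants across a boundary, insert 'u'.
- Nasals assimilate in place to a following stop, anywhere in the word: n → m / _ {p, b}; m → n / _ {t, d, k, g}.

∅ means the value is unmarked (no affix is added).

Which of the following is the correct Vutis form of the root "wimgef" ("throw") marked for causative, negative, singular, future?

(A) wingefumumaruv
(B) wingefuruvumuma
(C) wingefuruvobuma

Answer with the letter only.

B

Attach voice causative -ruv → wimgefruv.
Attach number singular -m → wimgefruvm.
Attach tense future -ma → wimgefruvmma.
polarity = negative: zero marking, form stays wimgefruvmma.
Apply epenthesis: wimgefruvmma → wimgefuruvumuma.
Apply nasal assimilation: wimgefuruvumuma → wingefuruvumuma.
So the correct form is wingefuruvumuma, option (B).
(A) wingefumumaruv is wrong: it has the affixes in the wrong order.
(C) wingefuruvobuma is wrong: it uses plural instead of singular for number.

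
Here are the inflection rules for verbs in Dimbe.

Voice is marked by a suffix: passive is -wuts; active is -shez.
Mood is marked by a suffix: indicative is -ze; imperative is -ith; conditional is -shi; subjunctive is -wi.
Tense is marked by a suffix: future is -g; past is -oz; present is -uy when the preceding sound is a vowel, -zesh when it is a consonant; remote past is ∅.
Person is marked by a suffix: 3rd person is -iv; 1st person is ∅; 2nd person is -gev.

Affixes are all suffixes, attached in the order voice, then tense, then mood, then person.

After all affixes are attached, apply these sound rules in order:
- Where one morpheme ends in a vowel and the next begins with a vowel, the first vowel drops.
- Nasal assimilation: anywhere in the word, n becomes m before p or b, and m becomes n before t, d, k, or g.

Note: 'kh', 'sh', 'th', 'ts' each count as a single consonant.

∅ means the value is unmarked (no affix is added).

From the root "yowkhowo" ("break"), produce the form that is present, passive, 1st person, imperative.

Attach voice passive -wuts → yowkhowowuts.
Attach tense present -zesh (after consonant 'ts') → yowkhowowutszesh.
Attach mood imperative -ith → yowkhowowutszeshith.
person = 1st person: zero marking, form stays yowkhowowutszeshith.
Vowel deletion: no change.
Nasal assimilation: no change.

yowkhowowutszeshith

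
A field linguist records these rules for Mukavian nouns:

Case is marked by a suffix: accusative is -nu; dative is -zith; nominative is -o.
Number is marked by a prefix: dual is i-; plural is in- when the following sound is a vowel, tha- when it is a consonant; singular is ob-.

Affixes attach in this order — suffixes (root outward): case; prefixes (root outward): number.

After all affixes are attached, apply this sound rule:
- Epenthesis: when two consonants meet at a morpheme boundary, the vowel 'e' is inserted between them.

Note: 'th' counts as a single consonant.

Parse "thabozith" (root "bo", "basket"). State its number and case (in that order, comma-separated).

plural, dative

Segment: tha-bo-zith.
number: in/tha- → plural.
case: -zith → dative.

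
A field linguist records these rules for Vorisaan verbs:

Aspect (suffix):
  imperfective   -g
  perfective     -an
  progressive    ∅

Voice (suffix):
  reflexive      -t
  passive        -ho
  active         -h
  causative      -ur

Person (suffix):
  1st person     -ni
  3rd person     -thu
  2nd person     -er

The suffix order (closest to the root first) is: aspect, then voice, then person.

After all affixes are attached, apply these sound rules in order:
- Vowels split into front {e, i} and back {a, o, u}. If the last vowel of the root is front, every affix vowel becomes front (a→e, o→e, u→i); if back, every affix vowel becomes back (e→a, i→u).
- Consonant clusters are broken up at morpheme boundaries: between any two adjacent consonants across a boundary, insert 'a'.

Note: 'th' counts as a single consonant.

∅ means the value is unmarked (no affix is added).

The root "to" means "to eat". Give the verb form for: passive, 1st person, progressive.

tohonu

aspect = progressive: zero marking, form stays to.
Attach voice passive -ho → toho.
Attach person 1st person -ni → tohoni.
Apply vowel harmony: tohoni → tohonu.
Epenthesis: no change.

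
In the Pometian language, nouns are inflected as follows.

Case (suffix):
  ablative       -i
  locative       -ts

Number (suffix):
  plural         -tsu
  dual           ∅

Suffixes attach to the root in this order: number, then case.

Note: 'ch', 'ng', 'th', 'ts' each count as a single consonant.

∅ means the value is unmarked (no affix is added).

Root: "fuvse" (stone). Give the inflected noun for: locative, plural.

Attach number plural -tsu → fuvsetsu.
Attach case locative -ts → fuvsetsuts.

fuvsetsuts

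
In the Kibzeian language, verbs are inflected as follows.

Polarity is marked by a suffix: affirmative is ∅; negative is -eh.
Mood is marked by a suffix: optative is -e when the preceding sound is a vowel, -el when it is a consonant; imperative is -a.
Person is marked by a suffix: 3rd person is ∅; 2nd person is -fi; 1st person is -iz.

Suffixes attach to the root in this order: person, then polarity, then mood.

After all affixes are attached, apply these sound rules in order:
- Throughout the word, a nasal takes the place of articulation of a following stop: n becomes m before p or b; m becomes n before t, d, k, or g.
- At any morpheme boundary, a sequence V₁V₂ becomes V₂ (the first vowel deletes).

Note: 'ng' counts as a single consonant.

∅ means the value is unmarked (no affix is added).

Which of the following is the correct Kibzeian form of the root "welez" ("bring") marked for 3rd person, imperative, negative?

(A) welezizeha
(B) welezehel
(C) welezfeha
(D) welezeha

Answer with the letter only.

D

person = 3rd person: zero marking, form stays welez.
Attach polarity negative -eh → welezeh.
Attach mood imperative -a → welezeha.
Nasal assimilation: no change.
Vowel deletion: no change.
So the correct form is welezeha, option (D).
(C) welezfeha is wrong: it uses 2nd person instead of 3rd person for person.
(B) welezehel is wrong: it uses optative instead of imperative for mood.
(A) welezizeha is wrong: it uses 1st person instead of 3rd person for person.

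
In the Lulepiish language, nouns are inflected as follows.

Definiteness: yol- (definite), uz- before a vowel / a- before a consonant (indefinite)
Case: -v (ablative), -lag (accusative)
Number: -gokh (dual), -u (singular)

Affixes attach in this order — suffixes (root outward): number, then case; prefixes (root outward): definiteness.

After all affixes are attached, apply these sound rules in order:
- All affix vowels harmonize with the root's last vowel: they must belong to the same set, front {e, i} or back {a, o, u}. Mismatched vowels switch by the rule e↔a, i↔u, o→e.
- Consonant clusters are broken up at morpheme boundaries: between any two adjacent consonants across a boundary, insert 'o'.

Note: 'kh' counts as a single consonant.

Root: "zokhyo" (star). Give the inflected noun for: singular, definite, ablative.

Attach number singular -u → zokhyou.
Attach definiteness definite yol- → yolzokhyou.
Attach case ablative -v → yolzokhyouv.
Vowel harmony: no change.
Apply epenthesis: yolzokhyouv → yolozokhyouv.

yolozokhyouv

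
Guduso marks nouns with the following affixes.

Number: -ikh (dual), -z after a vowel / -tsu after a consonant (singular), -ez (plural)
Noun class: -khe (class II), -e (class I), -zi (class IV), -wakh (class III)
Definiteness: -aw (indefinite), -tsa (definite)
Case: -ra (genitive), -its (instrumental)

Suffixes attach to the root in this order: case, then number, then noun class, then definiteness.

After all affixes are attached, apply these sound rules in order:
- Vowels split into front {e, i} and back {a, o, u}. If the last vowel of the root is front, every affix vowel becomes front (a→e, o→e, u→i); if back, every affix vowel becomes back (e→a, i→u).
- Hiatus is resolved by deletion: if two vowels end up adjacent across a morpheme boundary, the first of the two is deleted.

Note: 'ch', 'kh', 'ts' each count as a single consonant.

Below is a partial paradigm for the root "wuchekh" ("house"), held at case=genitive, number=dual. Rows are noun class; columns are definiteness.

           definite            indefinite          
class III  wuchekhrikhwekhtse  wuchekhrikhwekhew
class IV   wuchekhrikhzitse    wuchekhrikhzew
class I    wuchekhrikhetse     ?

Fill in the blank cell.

Attach case genitive -ra → wuchekhra.
Attach number dual -ikh → wuchekhraikh.
Attach noun class class I -e → wuchekhraikhe.
Attach definiteness indefinite -aw → wuchekhraikheaw.
Apply vowel harmony: wuchekhraikheaw → wuchekhreikheew.
Apply vowel deletion: wuchekhreikheew → wuchekhrikhew.

wuchekhrikhew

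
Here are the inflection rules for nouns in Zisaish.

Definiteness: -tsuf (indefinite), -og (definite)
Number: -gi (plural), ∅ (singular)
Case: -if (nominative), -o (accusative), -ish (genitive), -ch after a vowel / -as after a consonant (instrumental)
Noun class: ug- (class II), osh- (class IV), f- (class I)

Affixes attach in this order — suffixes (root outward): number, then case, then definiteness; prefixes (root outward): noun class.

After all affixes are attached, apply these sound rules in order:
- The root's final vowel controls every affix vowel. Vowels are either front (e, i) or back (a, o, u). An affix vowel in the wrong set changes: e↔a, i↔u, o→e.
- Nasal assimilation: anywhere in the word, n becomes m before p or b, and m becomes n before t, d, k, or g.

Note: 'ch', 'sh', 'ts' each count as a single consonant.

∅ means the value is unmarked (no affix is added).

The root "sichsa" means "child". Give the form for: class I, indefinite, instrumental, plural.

Attach number plural -gi → sichsagi.
Attach case instrumental -ch (after vowel 'i') → sichsagich.
Attach noun class class I f- → fsichsagich.
Attach definiteness indefinite -tsuf → fsichsagichtsuf.
Apply vowel harmony: fsichsagichtsuf → fsichsaguchtsuf.
Nasal assimilation: no change.

fsichsaguchtsuf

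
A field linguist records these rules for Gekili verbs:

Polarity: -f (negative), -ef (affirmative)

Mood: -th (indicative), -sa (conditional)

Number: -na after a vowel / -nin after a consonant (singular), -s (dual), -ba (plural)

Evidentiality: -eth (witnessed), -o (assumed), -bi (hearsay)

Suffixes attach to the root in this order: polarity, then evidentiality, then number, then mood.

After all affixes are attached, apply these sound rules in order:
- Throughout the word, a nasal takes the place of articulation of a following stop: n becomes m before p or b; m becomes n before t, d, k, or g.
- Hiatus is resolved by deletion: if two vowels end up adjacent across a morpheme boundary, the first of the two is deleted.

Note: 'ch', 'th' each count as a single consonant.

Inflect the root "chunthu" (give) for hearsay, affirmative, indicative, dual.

chunthefbisth

Attach polarity affirmative -ef → chunthuef.
Attach evidentiality hearsay -bi → chunthuefbi.
Attach number dual -s → chunthuefbis.
Attach mood indicative -th → chunthuefbisth.
Nasal assimilation: no change.
Apply vowel deletion: chunthuefbisth → chunthefbisth.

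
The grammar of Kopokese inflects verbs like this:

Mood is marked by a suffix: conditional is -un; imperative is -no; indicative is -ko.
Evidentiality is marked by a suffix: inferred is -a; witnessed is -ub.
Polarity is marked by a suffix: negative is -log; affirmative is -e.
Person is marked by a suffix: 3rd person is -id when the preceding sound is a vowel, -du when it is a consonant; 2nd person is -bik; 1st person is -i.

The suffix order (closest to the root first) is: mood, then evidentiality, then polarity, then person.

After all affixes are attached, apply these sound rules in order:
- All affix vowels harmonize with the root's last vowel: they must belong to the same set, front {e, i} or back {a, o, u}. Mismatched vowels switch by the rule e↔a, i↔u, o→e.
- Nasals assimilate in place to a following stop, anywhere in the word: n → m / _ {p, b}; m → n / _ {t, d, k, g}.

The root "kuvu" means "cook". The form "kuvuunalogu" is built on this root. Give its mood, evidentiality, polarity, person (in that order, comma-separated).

conditional, inferred, negative, 1st person

Segment: kuvu-un-a-log-i.
mood: -un → conditional.
evidentiality: -a → inferred.
polarity: -log → negative.
person: -i → 1st person.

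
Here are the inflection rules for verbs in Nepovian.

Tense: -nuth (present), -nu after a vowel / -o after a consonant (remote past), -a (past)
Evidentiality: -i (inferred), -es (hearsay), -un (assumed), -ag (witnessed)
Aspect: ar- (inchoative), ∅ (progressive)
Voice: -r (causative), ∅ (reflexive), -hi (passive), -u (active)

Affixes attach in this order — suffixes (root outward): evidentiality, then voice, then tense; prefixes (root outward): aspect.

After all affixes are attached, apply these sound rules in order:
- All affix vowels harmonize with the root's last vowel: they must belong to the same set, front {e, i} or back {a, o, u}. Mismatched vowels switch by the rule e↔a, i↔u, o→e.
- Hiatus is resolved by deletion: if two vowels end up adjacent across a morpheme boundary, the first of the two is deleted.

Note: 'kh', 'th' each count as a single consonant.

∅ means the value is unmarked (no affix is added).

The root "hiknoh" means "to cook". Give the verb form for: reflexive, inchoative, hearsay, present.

arhiknohasnuth

Attach evidentiality hearsay -es → hiknohes.
voice = reflexive: zero marking, form stays hiknohes.
Attach aspect inchoative ar- → arhiknohes.
Attach tense present -nuth → arhiknohesnuth.
Apply vowel harmony: arhiknohesnuth → arhiknohasnuth.
Vowel deletion: no change.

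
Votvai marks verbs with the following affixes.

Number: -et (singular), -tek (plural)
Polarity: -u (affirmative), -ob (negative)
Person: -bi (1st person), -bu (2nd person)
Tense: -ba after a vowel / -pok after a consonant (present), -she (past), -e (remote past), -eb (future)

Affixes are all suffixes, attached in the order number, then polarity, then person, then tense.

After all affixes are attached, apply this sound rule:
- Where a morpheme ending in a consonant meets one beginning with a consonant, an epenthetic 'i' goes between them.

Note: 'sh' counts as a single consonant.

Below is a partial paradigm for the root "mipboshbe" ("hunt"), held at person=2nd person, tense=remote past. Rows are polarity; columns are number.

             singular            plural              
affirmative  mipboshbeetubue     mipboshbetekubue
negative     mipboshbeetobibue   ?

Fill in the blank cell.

Attach number plural -tek → mipboshbetek.
Attach polarity negative -ob → mipboshbetekob.
Attach person 2nd person -bu → mipboshbetekobbu.
Attach tense remote past -e → mipboshbetekobbue.
Apply epenthesis: mipboshbetekobbue → mipboshbetekobibue.

mipboshbetekobibue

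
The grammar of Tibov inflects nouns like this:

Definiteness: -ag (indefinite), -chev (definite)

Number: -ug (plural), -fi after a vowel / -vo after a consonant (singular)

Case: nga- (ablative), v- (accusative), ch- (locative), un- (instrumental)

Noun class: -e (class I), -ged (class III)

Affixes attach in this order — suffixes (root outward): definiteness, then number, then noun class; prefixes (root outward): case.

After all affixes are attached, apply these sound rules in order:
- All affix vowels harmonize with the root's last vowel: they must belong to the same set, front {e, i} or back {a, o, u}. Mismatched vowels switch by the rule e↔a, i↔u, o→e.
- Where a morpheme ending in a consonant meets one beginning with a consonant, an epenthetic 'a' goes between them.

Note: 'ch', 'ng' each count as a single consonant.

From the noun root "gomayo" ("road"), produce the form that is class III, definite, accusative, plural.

Attach definiteness definite -chev → gomayochev.
Attach case accusative v- → vgomayochev.
Attach number plural -ug → vgomayochevug.
Attach noun class class III -ged → vgomayochevugged.
Apply vowel harmony: vgomayochevugged → vgomayochavuggad.
Apply epenthesis: vgomayochavuggad → vagomayochavugagad.

vagomayochavugagad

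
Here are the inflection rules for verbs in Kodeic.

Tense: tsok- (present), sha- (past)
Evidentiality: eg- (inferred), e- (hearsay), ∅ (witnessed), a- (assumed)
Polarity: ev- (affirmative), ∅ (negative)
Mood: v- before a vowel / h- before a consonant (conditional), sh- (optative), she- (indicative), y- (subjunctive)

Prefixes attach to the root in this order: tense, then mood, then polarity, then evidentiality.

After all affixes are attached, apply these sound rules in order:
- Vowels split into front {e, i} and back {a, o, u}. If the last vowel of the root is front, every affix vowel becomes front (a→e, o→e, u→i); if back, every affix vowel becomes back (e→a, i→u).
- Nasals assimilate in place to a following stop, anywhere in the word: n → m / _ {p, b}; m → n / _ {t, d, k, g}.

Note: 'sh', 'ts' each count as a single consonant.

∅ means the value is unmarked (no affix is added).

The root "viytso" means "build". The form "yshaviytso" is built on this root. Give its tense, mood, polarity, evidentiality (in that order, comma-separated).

Segment: y-sha-viytso.
tense: sha- → past.
mood: y- → subjunctive.
polarity: ∅ → negative.
evidentiality: ∅ → witnessed.

past, subjunctive, negative, witnessed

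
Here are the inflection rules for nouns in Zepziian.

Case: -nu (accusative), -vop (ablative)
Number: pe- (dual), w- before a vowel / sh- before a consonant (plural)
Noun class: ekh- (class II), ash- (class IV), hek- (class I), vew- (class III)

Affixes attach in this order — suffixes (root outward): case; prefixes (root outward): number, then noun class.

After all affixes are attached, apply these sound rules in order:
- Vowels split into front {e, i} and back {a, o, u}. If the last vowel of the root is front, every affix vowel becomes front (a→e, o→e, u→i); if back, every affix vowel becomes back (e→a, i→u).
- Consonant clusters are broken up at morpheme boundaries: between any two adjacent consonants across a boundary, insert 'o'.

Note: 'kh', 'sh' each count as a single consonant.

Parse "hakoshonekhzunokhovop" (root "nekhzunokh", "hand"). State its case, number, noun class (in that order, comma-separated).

Segment: hek-sh-nekhzunokh-vop.
case: -vop → ablative.
number: w/sh- → plural.
noun class: hek- → class I.

ablative, plural, class I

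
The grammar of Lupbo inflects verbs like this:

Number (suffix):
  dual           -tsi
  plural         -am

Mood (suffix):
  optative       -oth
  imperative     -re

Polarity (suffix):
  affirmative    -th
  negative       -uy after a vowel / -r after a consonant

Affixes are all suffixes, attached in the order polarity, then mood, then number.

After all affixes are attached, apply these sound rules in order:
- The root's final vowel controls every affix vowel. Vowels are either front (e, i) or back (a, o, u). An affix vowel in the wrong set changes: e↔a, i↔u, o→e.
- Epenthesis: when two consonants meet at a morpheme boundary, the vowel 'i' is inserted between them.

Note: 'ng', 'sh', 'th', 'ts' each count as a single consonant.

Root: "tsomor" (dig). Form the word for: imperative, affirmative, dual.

Attach polarity affirmative -th → tsomorth.
Attach mood imperative -re → tsomorthre.
Attach number dual -tsi → tsomorthretsi.
Apply vowel harmony: tsomorthretsi → tsomorthratsu.
Apply epenthesis: tsomorthratsu → tsomorithiratsu.

tsomorithiratsu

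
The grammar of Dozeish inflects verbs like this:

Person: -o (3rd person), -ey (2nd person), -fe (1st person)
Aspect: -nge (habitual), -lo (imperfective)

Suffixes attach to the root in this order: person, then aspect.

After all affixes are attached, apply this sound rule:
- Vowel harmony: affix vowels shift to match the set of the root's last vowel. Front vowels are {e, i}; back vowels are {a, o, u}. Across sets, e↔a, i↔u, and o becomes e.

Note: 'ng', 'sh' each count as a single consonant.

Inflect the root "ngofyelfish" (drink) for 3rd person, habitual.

ngofyelfishenge

Attach person 3rd person -o → ngofyelfisho.
Attach aspect habitual -nge → ngofyelfishonge.
Apply vowel harmony: ngofyelfishonge → ngofyelfishenge.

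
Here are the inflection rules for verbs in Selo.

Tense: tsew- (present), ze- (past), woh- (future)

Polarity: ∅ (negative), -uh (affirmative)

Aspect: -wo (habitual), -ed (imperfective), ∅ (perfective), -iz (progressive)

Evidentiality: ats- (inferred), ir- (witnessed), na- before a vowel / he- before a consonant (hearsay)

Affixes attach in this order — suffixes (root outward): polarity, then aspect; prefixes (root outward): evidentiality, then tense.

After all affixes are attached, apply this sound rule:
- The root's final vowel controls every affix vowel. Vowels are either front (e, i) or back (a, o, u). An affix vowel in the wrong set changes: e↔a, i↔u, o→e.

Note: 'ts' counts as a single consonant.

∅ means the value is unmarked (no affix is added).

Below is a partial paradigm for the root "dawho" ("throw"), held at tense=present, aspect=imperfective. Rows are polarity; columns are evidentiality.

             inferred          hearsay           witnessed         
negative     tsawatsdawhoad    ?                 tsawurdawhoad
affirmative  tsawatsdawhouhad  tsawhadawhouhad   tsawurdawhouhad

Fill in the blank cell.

Attach evidentiality hearsay he- (before consonant 'd') → hedawho.
polarity = negative: zero marking, form stays hedawho.
Attach tense present tsew- → tsewhedawho.
Attach aspect imperfective -ed → tsewhedawhoed.
Apply vowel harmony: tsewhedawhoed → tsawhadawhoad.

tsawhadawhoad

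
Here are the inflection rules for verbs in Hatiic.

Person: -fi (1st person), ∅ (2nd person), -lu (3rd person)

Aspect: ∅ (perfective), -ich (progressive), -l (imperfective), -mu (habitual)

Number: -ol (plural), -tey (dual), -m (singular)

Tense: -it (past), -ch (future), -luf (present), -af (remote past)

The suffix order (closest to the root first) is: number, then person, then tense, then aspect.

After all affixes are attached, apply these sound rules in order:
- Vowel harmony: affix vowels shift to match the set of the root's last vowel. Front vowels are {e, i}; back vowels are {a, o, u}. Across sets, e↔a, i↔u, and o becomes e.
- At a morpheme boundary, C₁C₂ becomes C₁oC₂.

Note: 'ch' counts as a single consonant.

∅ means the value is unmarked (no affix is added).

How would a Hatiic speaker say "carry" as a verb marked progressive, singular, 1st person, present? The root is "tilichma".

Attach number singular -m → tilichmam.
Attach person 1st person -fi → tilichmamfi.
Attach tense present -luf → tilichmamfiluf.
Attach aspect progressive -ich → tilichmamfilufich.
Apply vowel harmony: tilichmamfilufich → tilichmamfulufuch.
Apply epenthesis: tilichmamfulufuch → tilichmamofulufuch.

tilichmamofulufuch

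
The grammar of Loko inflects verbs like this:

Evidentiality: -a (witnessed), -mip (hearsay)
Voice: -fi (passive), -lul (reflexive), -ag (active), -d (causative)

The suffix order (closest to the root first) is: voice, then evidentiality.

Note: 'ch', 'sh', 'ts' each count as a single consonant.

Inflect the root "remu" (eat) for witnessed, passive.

Attach voice passive -fi → remufi.
Attach evidentiality witnessed -a → remufia.

remufia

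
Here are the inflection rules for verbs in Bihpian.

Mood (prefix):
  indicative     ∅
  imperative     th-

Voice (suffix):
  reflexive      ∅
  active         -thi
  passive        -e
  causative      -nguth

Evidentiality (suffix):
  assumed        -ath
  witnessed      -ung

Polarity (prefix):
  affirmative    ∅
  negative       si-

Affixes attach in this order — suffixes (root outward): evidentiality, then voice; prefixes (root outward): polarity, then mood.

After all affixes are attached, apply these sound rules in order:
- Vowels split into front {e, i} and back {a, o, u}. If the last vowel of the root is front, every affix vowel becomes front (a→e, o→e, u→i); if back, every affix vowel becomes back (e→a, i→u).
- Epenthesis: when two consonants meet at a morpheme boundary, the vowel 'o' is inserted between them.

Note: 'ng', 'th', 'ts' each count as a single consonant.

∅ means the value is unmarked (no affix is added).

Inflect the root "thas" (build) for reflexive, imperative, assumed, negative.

Attach polarity negative si- → sithas.
Attach mood imperative th- → thsithas.
Attach evidentiality assumed -ath → thsithasath.
voice = reflexive: zero marking, form stays thsithasath.
Apply vowel harmony: thsithasath → thsuthasath.
Apply epenthesis: thsuthasath → thosuthasath.

thosuthasath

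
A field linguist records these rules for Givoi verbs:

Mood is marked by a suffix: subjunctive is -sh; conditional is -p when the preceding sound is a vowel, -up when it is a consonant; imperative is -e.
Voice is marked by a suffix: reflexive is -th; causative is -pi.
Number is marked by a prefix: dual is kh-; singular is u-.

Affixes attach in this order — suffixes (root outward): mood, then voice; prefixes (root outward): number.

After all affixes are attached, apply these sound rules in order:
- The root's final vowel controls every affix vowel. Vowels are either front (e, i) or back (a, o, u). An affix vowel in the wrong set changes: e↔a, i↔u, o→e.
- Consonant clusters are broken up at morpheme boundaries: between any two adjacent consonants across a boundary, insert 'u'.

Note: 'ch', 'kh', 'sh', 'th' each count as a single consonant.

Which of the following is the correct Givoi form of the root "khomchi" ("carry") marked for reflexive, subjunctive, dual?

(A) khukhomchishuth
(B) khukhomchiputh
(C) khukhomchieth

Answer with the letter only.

A

Attach number dual kh- → khkhomchi.
Attach mood subjunctive -sh → khkhomchish.
Attach voice reflexive -th → khkhomchishth.
Vowel harmony: no change.
Apply epenthesis: khkhomchishth → khukhomchishuth.
So the correct form is khukhomchishuth, option (A).
(C) khukhomchieth is wrong: it uses imperative instead of subjunctive for mood.
(B) khukhomchiputh is wrong: it uses conditional instead of subjunctive for mood.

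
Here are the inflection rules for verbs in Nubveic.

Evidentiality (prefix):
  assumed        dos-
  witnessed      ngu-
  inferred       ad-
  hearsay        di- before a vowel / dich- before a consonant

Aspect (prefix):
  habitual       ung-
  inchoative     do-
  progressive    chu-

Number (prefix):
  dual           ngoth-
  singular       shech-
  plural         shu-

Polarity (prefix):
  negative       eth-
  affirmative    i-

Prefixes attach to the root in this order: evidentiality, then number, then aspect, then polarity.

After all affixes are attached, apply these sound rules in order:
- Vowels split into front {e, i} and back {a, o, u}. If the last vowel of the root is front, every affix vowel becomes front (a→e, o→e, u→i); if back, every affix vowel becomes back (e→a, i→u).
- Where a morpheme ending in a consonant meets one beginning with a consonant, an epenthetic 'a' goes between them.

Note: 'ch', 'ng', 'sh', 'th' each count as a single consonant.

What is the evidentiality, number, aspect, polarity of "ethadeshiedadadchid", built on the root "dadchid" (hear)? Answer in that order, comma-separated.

Segment: eth-do-shu-ad-dadchid.
evidentiality: ad- → inferred.
number: shu- → plural.
aspect: do- → inchoative.
polarity: eth- → negative.

inferred, plural, inchoative, negative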